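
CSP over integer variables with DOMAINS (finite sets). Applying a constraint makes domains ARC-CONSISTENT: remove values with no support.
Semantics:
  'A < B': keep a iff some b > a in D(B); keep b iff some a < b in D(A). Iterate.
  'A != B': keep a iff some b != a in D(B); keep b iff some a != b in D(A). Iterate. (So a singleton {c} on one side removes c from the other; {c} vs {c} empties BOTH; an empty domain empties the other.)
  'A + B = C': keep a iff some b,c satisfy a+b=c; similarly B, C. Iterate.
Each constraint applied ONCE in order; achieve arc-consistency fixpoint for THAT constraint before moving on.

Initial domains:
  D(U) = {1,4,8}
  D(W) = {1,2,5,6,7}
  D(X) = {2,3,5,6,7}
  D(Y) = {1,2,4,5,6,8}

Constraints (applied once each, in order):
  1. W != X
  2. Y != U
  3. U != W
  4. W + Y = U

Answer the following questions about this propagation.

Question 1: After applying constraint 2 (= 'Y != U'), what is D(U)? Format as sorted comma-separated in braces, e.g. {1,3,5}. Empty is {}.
Constraint 1 (W != X) on D(W)={1,2,5,6,7} D(X)={2,3,5,6,7}: no change
Constraint 2 (Y != U) on D(Y)={1,2,4,5,6,8} D(U)={1,4,8}: no change
So after constraint 2: D(U) = {1,4,8}

Answer: {1,4,8}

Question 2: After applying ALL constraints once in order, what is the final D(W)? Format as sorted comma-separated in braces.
Answer: {2,6,7}

Derivation:
Constraint 1 (W != X) on D(W)={1,2,5,6,7} D(X)={2,3,5,6,7}: no change
Constraint 2 (Y != U) on D(Y)={1,2,4,5,6,8} D(U)={1,4,8}: no change
Constraint 3 (U != W) on D(U)={1,4,8} D(W)={1,2,5,6,7}: no change
Constraint 4 (W + Y = U) on D(W)={1,2,5,6,7} D(Y)={1,2,4,5,6,8} D(U)={1,4,8}: W {1,2,5,6,7}->{2,6,7}; Y {1,2,4,5,6,8}->{1,2,6}; U {1,4,8}->{4,8}
So after all 4 constraints: D(W) = {2,6,7}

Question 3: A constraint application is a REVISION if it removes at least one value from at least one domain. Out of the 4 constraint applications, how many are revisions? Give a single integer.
Answer: 1

Derivation:
Constraint 1 (W != X) on D(W)={1,2,5,6,7} D(X)={2,3,5,6,7}: no change => not a revision
Constraint 2 (Y != U) on D(Y)={1,2,4,5,6,8} D(U)={1,4,8}: no change => not a revision
Constraint 3 (U != W) on D(U)={1,4,8} D(W)={1,2,5,6,7}: no change => not a revision
Constraint 4 (W + Y = U) on D(W)={1,2,5,6,7} D(Y)={1,2,4,5,6,8} D(U)={1,4,8}: W {1,2,5,6,7}->{2,6,7}; Y {1,2,4,5,6,8}->{1,2,6}; U {1,4,8}->{4,8} => REVISION
Total revisions = 1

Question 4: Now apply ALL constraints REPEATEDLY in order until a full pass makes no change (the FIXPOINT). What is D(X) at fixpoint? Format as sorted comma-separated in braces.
Answer: {2,3,5,6,7}

Derivation:
pass 0 (initial): D(X)={2,3,5,6,7}
pass 1: U {1,4,8}->{4,8}; W {1,2,5,6,7}->{2,6,7}; Y {1,2,4,5,6,8}->{1,2,6}
pass 2: no change
Fixpoint after 2 passes: D(X) = {2,3,5,6,7}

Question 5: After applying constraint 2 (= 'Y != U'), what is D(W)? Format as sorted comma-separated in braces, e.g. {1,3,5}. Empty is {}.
Answer: {1,2,5,6,7}

Derivation:
Constraint 1 (W != X) on D(W)={1,2,5,6,7} D(X)={2,3,5,6,7}: no change
Constraint 2 (Y != U) on D(Y)={1,2,4,5,6,8} D(U)={1,4,8}: no change
So after constraint 2: D(W) = {1,2,5,6,7}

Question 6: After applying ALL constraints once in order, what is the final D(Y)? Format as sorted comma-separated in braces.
Constraint 1 (W != X) on D(W)={1,2,5,6,7} D(X)={2,3,5,6,7}: no change
Constraint 2 (Y != U) on D(Y)={1,2,4,5,6,8} D(U)={1,4,8}: no change
Constraint 3 (U != W) on D(U)={1,4,8} D(W)={1,2,5,6,7}: no change
Constraint 4 (W + Y = U) on D(W)={1,2,5,6,7} D(Y)={1,2,4,5,6,8} D(U)={1,4,8}: W {1,2,5,6,7}->{2,6,7}; Y {1,2,4,5,6,8}->{1,2,6}; U {1,4,8}->{4,8}
So after all 4 constraints: D(Y) = {1,2,6}

Answer: {1,2,6}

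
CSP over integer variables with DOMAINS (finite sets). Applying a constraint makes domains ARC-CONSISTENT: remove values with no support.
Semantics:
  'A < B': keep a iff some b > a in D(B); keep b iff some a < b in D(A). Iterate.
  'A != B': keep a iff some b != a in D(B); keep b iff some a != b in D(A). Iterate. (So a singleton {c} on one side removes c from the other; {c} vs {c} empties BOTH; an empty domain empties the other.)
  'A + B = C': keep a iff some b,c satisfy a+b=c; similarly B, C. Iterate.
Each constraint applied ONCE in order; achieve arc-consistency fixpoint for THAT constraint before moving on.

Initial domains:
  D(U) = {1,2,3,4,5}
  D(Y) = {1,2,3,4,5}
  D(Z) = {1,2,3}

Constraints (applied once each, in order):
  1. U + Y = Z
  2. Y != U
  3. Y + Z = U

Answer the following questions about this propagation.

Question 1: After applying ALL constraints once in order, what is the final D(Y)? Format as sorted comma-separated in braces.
Answer: {}

Derivation:
Constraint 1 (U + Y = Z) on D(U)={1,2,3,4,5} D(Y)={1,2,3,4,5} D(Z)={1,2,3}: U {1,2,3,4,5}->{1,2}; Y {1,2,3,4,5}->{1,2}; Z {1,2,3}->{2,3}
Constraint 2 (Y != U) on D(Y)={1,2} D(U)={1,2}: no change
Constraint 3 (Y + Z = U) on D(Y)={1,2} D(Z)={2,3} D(U)={1,2}: Y {1,2}->{}; Z {2,3}->{}; U {1,2}->{}
So after all 3 constraints: D(Y) = {}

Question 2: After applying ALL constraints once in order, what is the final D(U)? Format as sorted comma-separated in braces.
Constraint 1 (U + Y = Z) on D(U)={1,2,3,4,5} D(Y)={1,2,3,4,5} D(Z)={1,2,3}: U {1,2,3,4,5}->{1,2}; Y {1,2,3,4,5}->{1,2}; Z {1,2,3}->{2,3}
Constraint 2 (Y != U) on D(Y)={1,2} D(U)={1,2}: no change
Constraint 3 (Y + Z = U) on D(Y)={1,2} D(Z)={2,3} D(U)={1,2}: Y {1,2}->{}; Z {2,3}->{}; U {1,2}->{}
So after all 3 constraints: D(U) = {}

Answer: {}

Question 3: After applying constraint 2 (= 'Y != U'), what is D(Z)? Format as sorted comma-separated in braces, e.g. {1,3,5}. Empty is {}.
Answer: {2,3}

Derivation:
Constraint 1 (U + Y = Z) on D(U)={1,2,3,4,5} D(Y)={1,2,3,4,5} D(Z)={1,2,3}: U {1,2,3,4,5}->{1,2}; Y {1,2,3,4,5}->{1,2}; Z {1,2,3}->{2,3}
Constraint 2 (Y != U) on D(Y)={1,2} D(U)={1,2}: no change
So after constraint 2: D(Z) = {2,3}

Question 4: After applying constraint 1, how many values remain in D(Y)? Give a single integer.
Answer: 2

Derivation:
Constraint 1 (U + Y = Z) on D(U)={1,2,3,4,5} D(Y)={1,2,3,4,5} D(Z)={1,2,3}: U {1,2,3,4,5}->{1,2}; Y {1,2,3,4,5}->{1,2}; Z {1,2,3}->{2,3}
So after constraint 1: D(Y)={1,2}, size = 2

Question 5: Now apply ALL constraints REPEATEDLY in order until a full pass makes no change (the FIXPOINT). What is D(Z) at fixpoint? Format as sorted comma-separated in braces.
pass 0 (initial): D(Z)={1,2,3}
pass 1: U {1,2,3,4,5}->{}; Y {1,2,3,4,5}->{}; Z {1,2,3}->{}
pass 2: no change
Fixpoint after 2 passes: D(Z) = {}

Answer: {}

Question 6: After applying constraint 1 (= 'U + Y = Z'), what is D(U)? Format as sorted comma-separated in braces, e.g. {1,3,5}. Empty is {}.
Constraint 1 (U + Y = Z) on D(U)={1,2,3,4,5} D(Y)={1,2,3,4,5} D(Z)={1,2,3}: U {1,2,3,4,5}->{1,2}; Y {1,2,3,4,5}->{1,2}; Z {1,2,3}->{2,3}
So after constraint 1: D(U) = {1,2}

Answer: {1,2}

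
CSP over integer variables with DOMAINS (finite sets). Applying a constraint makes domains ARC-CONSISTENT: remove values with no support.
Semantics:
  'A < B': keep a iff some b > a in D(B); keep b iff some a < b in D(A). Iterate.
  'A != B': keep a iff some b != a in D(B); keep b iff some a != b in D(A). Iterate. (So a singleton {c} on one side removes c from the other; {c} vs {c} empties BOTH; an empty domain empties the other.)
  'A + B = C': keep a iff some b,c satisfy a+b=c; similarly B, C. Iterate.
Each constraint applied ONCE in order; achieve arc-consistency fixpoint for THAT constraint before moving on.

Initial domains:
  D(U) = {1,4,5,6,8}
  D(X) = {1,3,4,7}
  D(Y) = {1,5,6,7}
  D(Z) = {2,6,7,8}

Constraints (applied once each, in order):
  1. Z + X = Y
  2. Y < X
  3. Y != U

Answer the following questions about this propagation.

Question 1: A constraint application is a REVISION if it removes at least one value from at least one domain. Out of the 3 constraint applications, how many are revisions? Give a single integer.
Constraint 1 (Z + X = Y) on D(Z)={2,6,7,8} D(X)={1,3,4,7} D(Y)={1,5,6,7}: Z {2,6,7,8}->{2,6}; X {1,3,4,7}->{1,3,4}; Y {1,5,6,7}->{5,6,7} => REVISION
Constraint 2 (Y < X) on D(Y)={5,6,7} D(X)={1,3,4}: Y {5,6,7}->{}; X {1,3,4}->{} => REVISION
Constraint 3 (Y != U) on D(Y)={} D(U)={1,4,5,6,8}: U {1,4,5,6,8}->{} => REVISION
Total revisions = 3

Answer: 3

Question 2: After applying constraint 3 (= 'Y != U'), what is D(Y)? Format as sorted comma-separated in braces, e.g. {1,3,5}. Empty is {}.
Constraint 1 (Z + X = Y) on D(Z)={2,6,7,8} D(X)={1,3,4,7} D(Y)={1,5,6,7}: Z {2,6,7,8}->{2,6}; X {1,3,4,7}->{1,3,4}; Y {1,5,6,7}->{5,6,7}
Constraint 2 (Y < X) on D(Y)={5,6,7} D(X)={1,3,4}: Y {5,6,7}->{}; X {1,3,4}->{}
Constraint 3 (Y != U) on D(Y)={} D(U)={1,4,5,6,8}: U {1,4,5,6,8}->{}
So after constraint 3: D(Y) = {}

Answer: {}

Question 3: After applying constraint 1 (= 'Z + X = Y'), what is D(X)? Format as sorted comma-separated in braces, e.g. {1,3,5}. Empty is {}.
Answer: {1,3,4}

Derivation:
Constraint 1 (Z + X = Y) on D(Z)={2,6,7,8} D(X)={1,3,4,7} D(Y)={1,5,6,7}: Z {2,6,7,8}->{2,6}; X {1,3,4,7}->{1,3,4}; Y {1,5,6,7}->{5,6,7}
So after constraint 1: D(X) = {1,3,4}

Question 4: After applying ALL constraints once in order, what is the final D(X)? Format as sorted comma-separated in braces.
Constraint 1 (Z + X = Y) on D(Z)={2,6,7,8} D(X)={1,3,4,7} D(Y)={1,5,6,7}: Z {2,6,7,8}->{2,6}; X {1,3,4,7}->{1,3,4}; Y {1,5,6,7}->{5,6,7}
Constraint 2 (Y < X) on D(Y)={5,6,7} D(X)={1,3,4}: Y {5,6,7}->{}; X {1,3,4}->{}
Constraint 3 (Y != U) on D(Y)={} D(U)={1,4,5,6,8}: U {1,4,5,6,8}->{}
So after all 3 constraints: D(X) = {}

Answer: {}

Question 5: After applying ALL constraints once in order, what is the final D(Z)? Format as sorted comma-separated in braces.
Constraint 1 (Z + X = Y) on D(Z)={2,6,7,8} D(X)={1,3,4,7} D(Y)={1,5,6,7}: Z {2,6,7,8}->{2,6}; X {1,3,4,7}->{1,3,4}; Y {1,5,6,7}->{5,6,7}
Constraint 2 (Y < X) on D(Y)={5,6,7} D(X)={1,3,4}: Y {5,6,7}->{}; X {1,3,4}->{}
Constraint 3 (Y != U) on D(Y)={} D(U)={1,4,5,6,8}: U {1,4,5,6,8}->{}
So after all 3 constraints: D(Z) = {2,6}

Answer: {2,6}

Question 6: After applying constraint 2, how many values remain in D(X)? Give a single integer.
Answer: 0

Derivation:
Constraint 1 (Z + X = Y) on D(Z)={2,6,7,8} D(X)={1,3,4,7} D(Y)={1,5,6,7}: Z {2,6,7,8}->{2,6}; X {1,3,4,7}->{1,3,4}; Y {1,5,6,7}->{5,6,7}
Constraint 2 (Y < X) on D(Y)={5,6,7} D(X)={1,3,4}: Y {5,6,7}->{}; X {1,3,4}->{}
So after constraint 2: D(X)={}, size = 0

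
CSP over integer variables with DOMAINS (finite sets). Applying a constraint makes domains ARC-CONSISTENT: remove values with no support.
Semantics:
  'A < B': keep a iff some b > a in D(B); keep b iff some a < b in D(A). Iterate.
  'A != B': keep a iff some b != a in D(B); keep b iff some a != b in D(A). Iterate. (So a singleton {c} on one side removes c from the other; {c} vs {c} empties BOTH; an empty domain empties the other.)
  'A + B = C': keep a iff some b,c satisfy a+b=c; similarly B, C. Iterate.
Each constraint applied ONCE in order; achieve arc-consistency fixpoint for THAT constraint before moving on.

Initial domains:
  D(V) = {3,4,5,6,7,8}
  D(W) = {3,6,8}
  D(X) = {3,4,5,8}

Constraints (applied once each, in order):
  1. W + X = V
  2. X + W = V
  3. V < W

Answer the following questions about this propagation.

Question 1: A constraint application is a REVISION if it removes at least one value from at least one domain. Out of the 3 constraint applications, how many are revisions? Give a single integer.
Constraint 1 (W + X = V) on D(W)={3,6,8} D(X)={3,4,5,8} D(V)={3,4,5,6,7,8}: W {3,6,8}->{3}; X {3,4,5,8}->{3,4,5}; V {3,4,5,6,7,8}->{6,7,8} => REVISION
Constraint 2 (X + W = V) on D(X)={3,4,5} D(W)={3} D(V)={6,7,8}: no change => not a revision
Constraint 3 (V < W) on D(V)={6,7,8} D(W)={3}: V {6,7,8}->{}; W {3}->{} => REVISION
Total revisions = 2

Answer: 2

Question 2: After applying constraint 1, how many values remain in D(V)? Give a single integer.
Answer: 3

Derivation:
Constraint 1 (W + X = V) on D(W)={3,6,8} D(X)={3,4,5,8} D(V)={3,4,5,6,7,8}: W {3,6,8}->{3}; X {3,4,5,8}->{3,4,5}; V {3,4,5,6,7,8}->{6,7,8}
So after constraint 1: D(V)={6,7,8}, size = 3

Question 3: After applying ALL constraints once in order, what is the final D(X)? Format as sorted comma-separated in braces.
Answer: {3,4,5}

Derivation:
Constraint 1 (W + X = V) on D(W)={3,6,8} D(X)={3,4,5,8} D(V)={3,4,5,6,7,8}: W {3,6,8}->{3}; X {3,4,5,8}->{3,4,5}; V {3,4,5,6,7,8}->{6,7,8}
Constraint 2 (X + W = V) on D(X)={3,4,5} D(W)={3} D(V)={6,7,8}: no change
Constraint 3 (V < W) on D(V)={6,7,8} D(W)={3}: V {6,7,8}->{}; W {3}->{}
So after all 3 constraints: D(X) = {3,4,5}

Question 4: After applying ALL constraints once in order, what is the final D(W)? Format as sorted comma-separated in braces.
Answer: {}

Derivation:
Constraint 1 (W + X = V) on D(W)={3,6,8} D(X)={3,4,5,8} D(V)={3,4,5,6,7,8}: W {3,6,8}->{3}; X {3,4,5,8}->{3,4,5}; V {3,4,5,6,7,8}->{6,7,8}
Constraint 2 (X + W = V) on D(X)={3,4,5} D(W)={3} D(V)={6,7,8}: no change
Constraint 3 (V < W) on D(V)={6,7,8} D(W)={3}: V {6,7,8}->{}; W {3}->{}
So after all 3 constraints: D(W) = {}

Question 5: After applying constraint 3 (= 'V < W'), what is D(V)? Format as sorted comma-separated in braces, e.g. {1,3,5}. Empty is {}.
Constraint 1 (W + X = V) on D(W)={3,6,8} D(X)={3,4,5,8} D(V)={3,4,5,6,7,8}: W {3,6,8}->{3}; X {3,4,5,8}->{3,4,5}; V {3,4,5,6,7,8}->{6,7,8}
Constraint 2 (X + W = V) on D(X)={3,4,5} D(W)={3} D(V)={6,7,8}: no change
Constraint 3 (V < W) on D(V)={6,7,8} D(W)={3}: V {6,7,8}->{}; W {3}->{}
So after constraint 3: D(V) = {}

Answer: {}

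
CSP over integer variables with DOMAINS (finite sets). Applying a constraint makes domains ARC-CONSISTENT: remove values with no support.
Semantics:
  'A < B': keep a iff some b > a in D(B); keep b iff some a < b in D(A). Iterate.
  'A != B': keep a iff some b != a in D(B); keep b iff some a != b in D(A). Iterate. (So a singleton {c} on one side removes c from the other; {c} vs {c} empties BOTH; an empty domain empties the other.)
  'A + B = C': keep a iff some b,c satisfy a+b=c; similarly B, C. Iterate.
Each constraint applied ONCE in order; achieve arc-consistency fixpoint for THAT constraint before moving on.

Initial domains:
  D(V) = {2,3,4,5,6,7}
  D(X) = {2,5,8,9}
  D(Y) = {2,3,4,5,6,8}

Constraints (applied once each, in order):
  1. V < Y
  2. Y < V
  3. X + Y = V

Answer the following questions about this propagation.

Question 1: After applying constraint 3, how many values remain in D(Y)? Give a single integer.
Answer: 3

Derivation:
Constraint 1 (V < Y) on D(V)={2,3,4,5,6,7} D(Y)={2,3,4,5,6,8}: Y {2,3,4,5,6,8}->{3,4,5,6,8}
Constraint 2 (Y < V) on D(Y)={3,4,5,6,8} D(V)={2,3,4,5,6,7}: Y {3,4,5,6,8}->{3,4,5,6}; V {2,3,4,5,6,7}->{4,5,6,7}
Constraint 3 (X + Y = V) on D(X)={2,5,8,9} D(Y)={3,4,5,6} D(V)={4,5,6,7}: X {2,5,8,9}->{2}; Y {3,4,5,6}->{3,4,5}; V {4,5,6,7}->{5,6,7}
So after constraint 3: D(Y)={3,4,5}, size = 3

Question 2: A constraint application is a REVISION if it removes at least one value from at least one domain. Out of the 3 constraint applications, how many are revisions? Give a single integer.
Answer: 3

Derivation:
Constraint 1 (V < Y) on D(V)={2,3,4,5,6,7} D(Y)={2,3,4,5,6,8}: Y {2,3,4,5,6,8}->{3,4,5,6,8} => REVISION
Constraint 2 (Y < V) on D(Y)={3,4,5,6,8} D(V)={2,3,4,5,6,7}: Y {3,4,5,6,8}->{3,4,5,6}; V {2,3,4,5,6,7}->{4,5,6,7} => REVISION
Constraint 3 (X + Y = V) on D(X)={2,5,8,9} D(Y)={3,4,5,6} D(V)={4,5,6,7}: X {2,5,8,9}->{2}; Y {3,4,5,6}->{3,4,5}; V {4,5,6,7}->{5,6,7} => REVISION
Total revisions = 3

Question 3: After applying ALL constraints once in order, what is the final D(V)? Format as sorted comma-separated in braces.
Constraint 1 (V < Y) on D(V)={2,3,4,5,6,7} D(Y)={2,3,4,5,6,8}: Y {2,3,4,5,6,8}->{3,4,5,6,8}
Constraint 2 (Y < V) on D(Y)={3,4,5,6,8} D(V)={2,3,4,5,6,7}: Y {3,4,5,6,8}->{3,4,5,6}; V {2,3,4,5,6,7}->{4,5,6,7}
Constraint 3 (X + Y = V) on D(X)={2,5,8,9} D(Y)={3,4,5,6} D(V)={4,5,6,7}: X {2,5,8,9}->{2}; Y {3,4,5,6}->{3,4,5}; V {4,5,6,7}->{5,6,7}
So after all 3 constraints: D(V) = {5,6,7}

Answer: {5,6,7}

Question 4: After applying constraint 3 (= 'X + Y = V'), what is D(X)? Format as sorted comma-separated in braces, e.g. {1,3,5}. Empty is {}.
Constraint 1 (V < Y) on D(V)={2,3,4,5,6,7} D(Y)={2,3,4,5,6,8}: Y {2,3,4,5,6,8}->{3,4,5,6,8}
Constraint 2 (Y < V) on D(Y)={3,4,5,6,8} D(V)={2,3,4,5,6,7}: Y {3,4,5,6,8}->{3,4,5,6}; V {2,3,4,5,6,7}->{4,5,6,7}
Constraint 3 (X + Y = V) on D(X)={2,5,8,9} D(Y)={3,4,5,6} D(V)={4,5,6,7}: X {2,5,8,9}->{2}; Y {3,4,5,6}->{3,4,5}; V {4,5,6,7}->{5,6,7}
So after constraint 3: D(X) = {2}

Answer: {2}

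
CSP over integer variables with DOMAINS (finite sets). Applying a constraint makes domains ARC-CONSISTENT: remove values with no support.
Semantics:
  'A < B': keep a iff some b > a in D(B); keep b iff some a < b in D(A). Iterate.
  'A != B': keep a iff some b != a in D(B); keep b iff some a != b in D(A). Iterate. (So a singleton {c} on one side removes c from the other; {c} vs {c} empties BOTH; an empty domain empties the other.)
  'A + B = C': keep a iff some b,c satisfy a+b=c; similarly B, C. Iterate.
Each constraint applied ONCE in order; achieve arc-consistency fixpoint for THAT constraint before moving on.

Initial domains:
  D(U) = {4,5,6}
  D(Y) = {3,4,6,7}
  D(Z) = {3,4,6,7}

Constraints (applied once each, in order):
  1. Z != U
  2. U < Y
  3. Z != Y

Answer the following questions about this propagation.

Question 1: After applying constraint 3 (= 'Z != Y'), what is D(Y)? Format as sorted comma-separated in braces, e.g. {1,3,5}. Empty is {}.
Constraint 1 (Z != U) on D(Z)={3,4,6,7} D(U)={4,5,6}: no change
Constraint 2 (U < Y) on D(U)={4,5,6} D(Y)={3,4,6,7}: Y {3,4,6,7}->{6,7}
Constraint 3 (Z != Y) on D(Z)={3,4,6,7} D(Y)={6,7}: no change
So after constraint 3: D(Y) = {6,7}

Answer: {6,7}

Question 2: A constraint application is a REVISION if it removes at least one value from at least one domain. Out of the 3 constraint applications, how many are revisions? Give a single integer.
Constraint 1 (Z != U) on D(Z)={3,4,6,7} D(U)={4,5,6}: no change => not a revision
Constraint 2 (U < Y) on D(U)={4,5,6} D(Y)={3,4,6,7}: Y {3,4,6,7}->{6,7} => REVISION
Constraint 3 (Z != Y) on D(Z)={3,4,6,7} D(Y)={6,7}: no change => not a revision
Total revisions = 1

Answer: 1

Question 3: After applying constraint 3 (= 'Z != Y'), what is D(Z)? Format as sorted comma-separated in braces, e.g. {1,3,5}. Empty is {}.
Answer: {3,4,6,7}

Derivation:
Constraint 1 (Z != U) on D(Z)={3,4,6,7} D(U)={4,5,6}: no change
Constraint 2 (U < Y) on D(U)={4,5,6} D(Y)={3,4,6,7}: Y {3,4,6,7}->{6,7}
Constraint 3 (Z != Y) on D(Z)={3,4,6,7} D(Y)={6,7}: no change
So after constraint 3: D(Z) = {3,4,6,7}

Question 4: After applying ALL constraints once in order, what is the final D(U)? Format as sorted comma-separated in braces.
Constraint 1 (Z != U) on D(Z)={3,4,6,7} D(U)={4,5,6}: no change
Constraint 2 (U < Y) on D(U)={4,5,6} D(Y)={3,4,6,7}: Y {3,4,6,7}->{6,7}
Constraint 3 (Z != Y) on D(Z)={3,4,6,7} D(Y)={6,7}: no change
So after all 3 constraints: D(U) = {4,5,6}

Answer: {4,5,6}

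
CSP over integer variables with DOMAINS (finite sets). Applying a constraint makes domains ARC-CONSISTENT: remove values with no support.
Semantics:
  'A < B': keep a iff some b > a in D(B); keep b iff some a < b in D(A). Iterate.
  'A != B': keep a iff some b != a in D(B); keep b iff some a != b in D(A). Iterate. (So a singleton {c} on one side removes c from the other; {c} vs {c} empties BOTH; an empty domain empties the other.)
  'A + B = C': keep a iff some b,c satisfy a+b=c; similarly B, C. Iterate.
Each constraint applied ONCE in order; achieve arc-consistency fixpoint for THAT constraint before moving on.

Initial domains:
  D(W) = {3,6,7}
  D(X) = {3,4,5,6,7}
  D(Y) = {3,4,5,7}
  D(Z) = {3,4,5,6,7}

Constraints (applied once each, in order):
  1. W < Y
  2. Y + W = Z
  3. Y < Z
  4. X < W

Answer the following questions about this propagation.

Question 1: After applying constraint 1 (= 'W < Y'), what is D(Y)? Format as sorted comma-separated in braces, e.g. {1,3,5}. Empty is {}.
Constraint 1 (W < Y) on D(W)={3,6,7} D(Y)={3,4,5,7}: W {3,6,7}->{3,6}; Y {3,4,5,7}->{4,5,7}
So after constraint 1: D(Y) = {4,5,7}

Answer: {4,5,7}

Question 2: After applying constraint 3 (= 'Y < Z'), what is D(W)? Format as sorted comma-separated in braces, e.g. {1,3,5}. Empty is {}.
Constraint 1 (W < Y) on D(W)={3,6,7} D(Y)={3,4,5,7}: W {3,6,7}->{3,6}; Y {3,4,5,7}->{4,5,7}
Constraint 2 (Y + W = Z) on D(Y)={4,5,7} D(W)={3,6} D(Z)={3,4,5,6,7}: Y {4,5,7}->{4}; W {3,6}->{3}; Z {3,4,5,6,7}->{7}
Constraint 3 (Y < Z) on D(Y)={4} D(Z)={7}: no change
So after constraint 3: D(W) = {3}

Answer: {3}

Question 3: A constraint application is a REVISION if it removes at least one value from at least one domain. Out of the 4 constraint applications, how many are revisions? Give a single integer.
Answer: 3

Derivation:
Constraint 1 (W < Y) on D(W)={3,6,7} D(Y)={3,4,5,7}: W {3,6,7}->{3,6}; Y {3,4,5,7}->{4,5,7} => REVISION
Constraint 2 (Y + W = Z) on D(Y)={4,5,7} D(W)={3,6} D(Z)={3,4,5,6,7}: Y {4,5,7}->{4}; W {3,6}->{3}; Z {3,4,5,6,7}->{7} => REVISION
Constraint 3 (Y < Z) on D(Y)={4} D(Z)={7}: no change => not a revision
Constraint 4 (X < W) on D(X)={3,4,5,6,7} D(W)={3}: X {3,4,5,6,7}->{}; W {3}->{} => REVISION
Total revisions = 3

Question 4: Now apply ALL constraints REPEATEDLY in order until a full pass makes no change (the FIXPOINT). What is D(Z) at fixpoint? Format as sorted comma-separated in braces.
Answer: {}

Derivation:
pass 0 (initial): D(Z)={3,4,5,6,7}
pass 1: W {3,6,7}->{}; X {3,4,5,6,7}->{}; Y {3,4,5,7}->{4}; Z {3,4,5,6,7}->{7}
pass 2: Y {4}->{}; Z {7}->{}
pass 3: no change
Fixpoint after 3 passes: D(Z) = {}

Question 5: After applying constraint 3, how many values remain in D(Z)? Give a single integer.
Constraint 1 (W < Y) on D(W)={3,6,7} D(Y)={3,4,5,7}: W {3,6,7}->{3,6}; Y {3,4,5,7}->{4,5,7}
Constraint 2 (Y + W = Z) on D(Y)={4,5,7} D(W)={3,6} D(Z)={3,4,5,6,7}: Y {4,5,7}->{4}; W {3,6}->{3}; Z {3,4,5,6,7}->{7}
Constraint 3 (Y < Z) on D(Y)={4} D(Z)={7}: no change
So after constraint 3: D(Z)={7}, size = 1

Answer: 1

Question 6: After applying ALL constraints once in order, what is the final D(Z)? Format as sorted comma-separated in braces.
Answer: {7}

Derivation:
Constraint 1 (W < Y) on D(W)={3,6,7} D(Y)={3,4,5,7}: W {3,6,7}->{3,6}; Y {3,4,5,7}->{4,5,7}
Constraint 2 (Y + W = Z) on D(Y)={4,5,7} D(W)={3,6} D(Z)={3,4,5,6,7}: Y {4,5,7}->{4}; W {3,6}->{3}; Z {3,4,5,6,7}->{7}
Constraint 3 (Y < Z) on D(Y)={4} D(Z)={7}: no change
Constraint 4 (X < W) on D(X)={3,4,5,6,7} D(W)={3}: X {3,4,5,6,7}->{}; W {3}->{}
So after all 4 constraints: D(Z) = {7}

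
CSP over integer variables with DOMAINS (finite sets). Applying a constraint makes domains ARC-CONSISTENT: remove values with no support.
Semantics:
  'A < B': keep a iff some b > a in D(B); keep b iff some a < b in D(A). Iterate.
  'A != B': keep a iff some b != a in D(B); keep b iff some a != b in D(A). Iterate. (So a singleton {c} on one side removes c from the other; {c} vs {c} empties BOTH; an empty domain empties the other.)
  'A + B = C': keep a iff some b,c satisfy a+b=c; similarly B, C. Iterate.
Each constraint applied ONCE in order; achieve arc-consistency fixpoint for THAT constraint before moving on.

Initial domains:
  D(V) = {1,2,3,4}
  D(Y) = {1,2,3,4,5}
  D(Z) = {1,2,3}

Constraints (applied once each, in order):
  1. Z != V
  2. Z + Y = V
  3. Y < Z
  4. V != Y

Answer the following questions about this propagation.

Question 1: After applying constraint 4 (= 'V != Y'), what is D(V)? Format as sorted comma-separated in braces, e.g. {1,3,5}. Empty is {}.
Constraint 1 (Z != V) on D(Z)={1,2,3} D(V)={1,2,3,4}: no change
Constraint 2 (Z + Y = V) on D(Z)={1,2,3} D(Y)={1,2,3,4,5} D(V)={1,2,3,4}: Y {1,2,3,4,5}->{1,2,3}; V {1,2,3,4}->{2,3,4}
Constraint 3 (Y < Z) on D(Y)={1,2,3} D(Z)={1,2,3}: Y {1,2,3}->{1,2}; Z {1,2,3}->{2,3}
Constraint 4 (V != Y) on D(V)={2,3,4} D(Y)={1,2}: no change
So after constraint 4: D(V) = {2,3,4}

Answer: {2,3,4}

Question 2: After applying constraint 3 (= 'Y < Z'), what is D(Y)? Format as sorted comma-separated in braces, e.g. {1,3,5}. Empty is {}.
Answer: {1,2}

Derivation:
Constraint 1 (Z != V) on D(Z)={1,2,3} D(V)={1,2,3,4}: no change
Constraint 2 (Z + Y = V) on D(Z)={1,2,3} D(Y)={1,2,3,4,5} D(V)={1,2,3,4}: Y {1,2,3,4,5}->{1,2,3}; V {1,2,3,4}->{2,3,4}
Constraint 3 (Y < Z) on D(Y)={1,2,3} D(Z)={1,2,3}: Y {1,2,3}->{1,2}; Z {1,2,3}->{2,3}
So after constraint 3: D(Y) = {1,2}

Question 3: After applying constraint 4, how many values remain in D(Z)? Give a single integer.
Answer: 2

Derivation:
Constraint 1 (Z != V) on D(Z)={1,2,3} D(V)={1,2,3,4}: no change
Constraint 2 (Z + Y = V) on D(Z)={1,2,3} D(Y)={1,2,3,4,5} D(V)={1,2,3,4}: Y {1,2,3,4,5}->{1,2,3}; V {1,2,3,4}->{2,3,4}
Constraint 3 (Y < Z) on D(Y)={1,2,3} D(Z)={1,2,3}: Y {1,2,3}->{1,2}; Z {1,2,3}->{2,3}
Constraint 4 (V != Y) on D(V)={2,3,4} D(Y)={1,2}: no change
So after constraint 4: D(Z)={2,3}, size = 2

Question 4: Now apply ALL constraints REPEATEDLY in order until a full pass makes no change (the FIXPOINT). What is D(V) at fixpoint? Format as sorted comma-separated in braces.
Answer: {3,4}

Derivation:
pass 0 (initial): D(V)={1,2,3,4}
pass 1: V {1,2,3,4}->{2,3,4}; Y {1,2,3,4,5}->{1,2}; Z {1,2,3}->{2,3}
pass 2: V {2,3,4}->{3,4}
pass 3: no change
Fixpoint after 3 passes: D(V) = {3,4}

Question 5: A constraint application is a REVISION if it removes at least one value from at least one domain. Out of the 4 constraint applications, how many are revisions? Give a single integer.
Answer: 2

Derivation:
Constraint 1 (Z != V) on D(Z)={1,2,3} D(V)={1,2,3,4}: no change => not a revision
Constraint 2 (Z + Y = V) on D(Z)={1,2,3} D(Y)={1,2,3,4,5} D(V)={1,2,3,4}: Y {1,2,3,4,5}->{1,2,3}; V {1,2,3,4}->{2,3,4} => REVISION
Constraint 3 (Y < Z) on D(Y)={1,2,3} D(Z)={1,2,3}: Y {1,2,3}->{1,2}; Z {1,2,3}->{2,3} => REVISION
Constraint 4 (V != Y) on D(V)={2,3,4} D(Y)={1,2}: no change => not a revision
Total revisions = 2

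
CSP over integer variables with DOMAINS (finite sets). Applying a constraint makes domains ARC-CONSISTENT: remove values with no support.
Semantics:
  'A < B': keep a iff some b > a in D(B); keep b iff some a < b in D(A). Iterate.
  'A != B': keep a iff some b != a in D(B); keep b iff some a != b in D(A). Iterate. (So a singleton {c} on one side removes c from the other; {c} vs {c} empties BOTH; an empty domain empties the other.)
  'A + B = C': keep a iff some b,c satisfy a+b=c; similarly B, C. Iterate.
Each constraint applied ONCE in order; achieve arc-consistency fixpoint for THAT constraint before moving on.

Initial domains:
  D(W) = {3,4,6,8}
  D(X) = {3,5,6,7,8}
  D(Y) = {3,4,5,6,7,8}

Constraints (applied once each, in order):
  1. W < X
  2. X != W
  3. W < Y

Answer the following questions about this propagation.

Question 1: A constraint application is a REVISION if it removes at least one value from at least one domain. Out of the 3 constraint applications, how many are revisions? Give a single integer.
Answer: 2

Derivation:
Constraint 1 (W < X) on D(W)={3,4,6,8} D(X)={3,5,6,7,8}: W {3,4,6,8}->{3,4,6}; X {3,5,6,7,8}->{5,6,7,8} => REVISION
Constraint 2 (X != W) on D(X)={5,6,7,8} D(W)={3,4,6}: no change => not a revision
Constraint 3 (W < Y) on D(W)={3,4,6} D(Y)={3,4,5,6,7,8}: Y {3,4,5,6,7,8}->{4,5,6,7,8} => REVISION
Total revisions = 2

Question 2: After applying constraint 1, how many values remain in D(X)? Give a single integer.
Answer: 4

Derivation:
Constraint 1 (W < X) on D(W)={3,4,6,8} D(X)={3,5,6,7,8}: W {3,4,6,8}->{3,4,6}; X {3,5,6,7,8}->{5,6,7,8}
So after constraint 1: D(X)={5,6,7,8}, size = 4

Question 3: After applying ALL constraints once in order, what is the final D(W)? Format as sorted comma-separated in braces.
Answer: {3,4,6}

Derivation:
Constraint 1 (W < X) on D(W)={3,4,6,8} D(X)={3,5,6,7,8}: W {3,4,6,8}->{3,4,6}; X {3,5,6,7,8}->{5,6,7,8}
Constraint 2 (X != W) on D(X)={5,6,7,8} D(W)={3,4,6}: no change
Constraint 3 (W < Y) on D(W)={3,4,6} D(Y)={3,4,5,6,7,8}: Y {3,4,5,6,7,8}->{4,5,6,7,8}
So after all 3 constraints: D(W) = {3,4,6}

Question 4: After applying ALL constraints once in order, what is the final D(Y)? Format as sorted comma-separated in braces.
Constraint 1 (W < X) on D(W)={3,4,6,8} D(X)={3,5,6,7,8}: W {3,4,6,8}->{3,4,6}; X {3,5,6,7,8}->{5,6,7,8}
Constraint 2 (X != W) on D(X)={5,6,7,8} D(W)={3,4,6}: no change
Constraint 3 (W < Y) on D(W)={3,4,6} D(Y)={3,4,5,6,7,8}: Y {3,4,5,6,7,8}->{4,5,6,7,8}
So after all 3 constraints: D(Y) = {4,5,6,7,8}

Answer: {4,5,6,7,8}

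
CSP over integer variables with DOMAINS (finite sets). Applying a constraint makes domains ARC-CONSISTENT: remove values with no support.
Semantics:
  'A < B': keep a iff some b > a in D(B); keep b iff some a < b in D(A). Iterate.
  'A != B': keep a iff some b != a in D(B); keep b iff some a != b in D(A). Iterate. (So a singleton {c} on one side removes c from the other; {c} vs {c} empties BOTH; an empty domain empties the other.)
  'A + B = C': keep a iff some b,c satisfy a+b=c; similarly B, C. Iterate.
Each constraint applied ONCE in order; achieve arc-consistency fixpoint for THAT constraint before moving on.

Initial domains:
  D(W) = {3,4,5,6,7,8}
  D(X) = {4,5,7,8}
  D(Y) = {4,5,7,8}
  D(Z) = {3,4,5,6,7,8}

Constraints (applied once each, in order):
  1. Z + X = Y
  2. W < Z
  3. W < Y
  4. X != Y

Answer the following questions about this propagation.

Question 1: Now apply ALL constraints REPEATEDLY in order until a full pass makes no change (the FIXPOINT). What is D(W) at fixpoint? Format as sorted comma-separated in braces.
pass 0 (initial): D(W)={3,4,5,6,7,8}
pass 1: W {3,4,5,6,7,8}->{3}; X {4,5,7,8}->{4,5}; Y {4,5,7,8}->{7,8}; Z {3,4,5,6,7,8}->{4}
pass 2: X {4,5}->{4}; Y {7,8}->{8}
pass 3: no change
Fixpoint after 3 passes: D(W) = {3}

Answer: {3}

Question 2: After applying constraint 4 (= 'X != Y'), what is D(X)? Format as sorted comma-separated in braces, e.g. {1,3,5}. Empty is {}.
Answer: {4,5}

Derivation:
Constraint 1 (Z + X = Y) on D(Z)={3,4,5,6,7,8} D(X)={4,5,7,8} D(Y)={4,5,7,8}: Z {3,4,5,6,7,8}->{3,4}; X {4,5,7,8}->{4,5}; Y {4,5,7,8}->{7,8}
Constraint 2 (W < Z) on D(W)={3,4,5,6,7,8} D(Z)={3,4}: W {3,4,5,6,7,8}->{3}; Z {3,4}->{4}
Constraint 3 (W < Y) on D(W)={3} D(Y)={7,8}: no change
Constraint 4 (X != Y) on D(X)={4,5} D(Y)={7,8}: no change
So after constraint 4: D(X) = {4,5}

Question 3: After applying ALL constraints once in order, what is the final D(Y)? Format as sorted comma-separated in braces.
Constraint 1 (Z + X = Y) on D(Z)={3,4,5,6,7,8} D(X)={4,5,7,8} D(Y)={4,5,7,8}: Z {3,4,5,6,7,8}->{3,4}; X {4,5,7,8}->{4,5}; Y {4,5,7,8}->{7,8}
Constraint 2 (W < Z) on D(W)={3,4,5,6,7,8} D(Z)={3,4}: W {3,4,5,6,7,8}->{3}; Z {3,4}->{4}
Constraint 3 (W < Y) on D(W)={3} D(Y)={7,8}: no change
Constraint 4 (X != Y) on D(X)={4,5} D(Y)={7,8}: no change
So after all 4 constraints: D(Y) = {7,8}

Answer: {7,8}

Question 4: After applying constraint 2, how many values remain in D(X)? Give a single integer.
Answer: 2

Derivation:
Constraint 1 (Z + X = Y) on D(Z)={3,4,5,6,7,8} D(X)={4,5,7,8} D(Y)={4,5,7,8}: Z {3,4,5,6,7,8}->{3,4}; X {4,5,7,8}->{4,5}; Y {4,5,7,8}->{7,8}
Constraint 2 (W < Z) on D(W)={3,4,5,6,7,8} D(Z)={3,4}: W {3,4,5,6,7,8}->{3}; Z {3,4}->{4}
So after constraint 2: D(X)={4,5}, size = 2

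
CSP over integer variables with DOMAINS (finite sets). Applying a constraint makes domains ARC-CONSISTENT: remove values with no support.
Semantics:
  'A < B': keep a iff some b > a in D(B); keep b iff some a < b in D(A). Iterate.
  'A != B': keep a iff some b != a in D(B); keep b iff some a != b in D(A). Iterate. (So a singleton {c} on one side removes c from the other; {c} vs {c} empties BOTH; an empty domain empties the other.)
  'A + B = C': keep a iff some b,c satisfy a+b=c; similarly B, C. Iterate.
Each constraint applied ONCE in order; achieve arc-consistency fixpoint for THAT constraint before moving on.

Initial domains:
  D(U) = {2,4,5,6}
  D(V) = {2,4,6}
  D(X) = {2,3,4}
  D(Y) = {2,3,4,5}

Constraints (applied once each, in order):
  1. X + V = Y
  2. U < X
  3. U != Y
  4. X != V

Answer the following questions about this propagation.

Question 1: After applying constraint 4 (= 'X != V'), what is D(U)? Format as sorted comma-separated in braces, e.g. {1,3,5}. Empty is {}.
Constraint 1 (X + V = Y) on D(X)={2,3,4} D(V)={2,4,6} D(Y)={2,3,4,5}: X {2,3,4}->{2,3}; V {2,4,6}->{2}; Y {2,3,4,5}->{4,5}
Constraint 2 (U < X) on D(U)={2,4,5,6} D(X)={2,3}: U {2,4,5,6}->{2}; X {2,3}->{3}
Constraint 3 (U != Y) on D(U)={2} D(Y)={4,5}: no change
Constraint 4 (X != V) on D(X)={3} D(V)={2}: no change
So after constraint 4: D(U) = {2}

Answer: {2}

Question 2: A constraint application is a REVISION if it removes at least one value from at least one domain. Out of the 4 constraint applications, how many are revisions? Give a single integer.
Answer: 2

Derivation:
Constraint 1 (X + V = Y) on D(X)={2,3,4} D(V)={2,4,6} D(Y)={2,3,4,5}: X {2,3,4}->{2,3}; V {2,4,6}->{2}; Y {2,3,4,5}->{4,5} => REVISION
Constraint 2 (U < X) on D(U)={2,4,5,6} D(X)={2,3}: U {2,4,5,6}->{2}; X {2,3}->{3} => REVISION
Constraint 3 (U != Y) on D(U)={2} D(Y)={4,5}: no change => not a revision
Constraint 4 (X != V) on D(X)={3} D(V)={2}: no change => not a revision
Total revisions = 2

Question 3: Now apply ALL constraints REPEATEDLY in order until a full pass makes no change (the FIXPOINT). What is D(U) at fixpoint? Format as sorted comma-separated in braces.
pass 0 (initial): D(U)={2,4,5,6}
pass 1: U {2,4,5,6}->{2}; V {2,4,6}->{2}; X {2,3,4}->{3}; Y {2,3,4,5}->{4,5}
pass 2: Y {4,5}->{5}
pass 3: no change
Fixpoint after 3 passes: D(U) = {2}

Answer: {2}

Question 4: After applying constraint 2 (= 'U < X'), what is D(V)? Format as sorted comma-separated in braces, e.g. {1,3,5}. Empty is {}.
Constraint 1 (X + V = Y) on D(X)={2,3,4} D(V)={2,4,6} D(Y)={2,3,4,5}: X {2,3,4}->{2,3}; V {2,4,6}->{2}; Y {2,3,4,5}->{4,5}
Constraint 2 (U < X) on D(U)={2,4,5,6} D(X)={2,3}: U {2,4,5,6}->{2}; X {2,3}->{3}
So after constraint 2: D(V) = {2}

Answer: {2}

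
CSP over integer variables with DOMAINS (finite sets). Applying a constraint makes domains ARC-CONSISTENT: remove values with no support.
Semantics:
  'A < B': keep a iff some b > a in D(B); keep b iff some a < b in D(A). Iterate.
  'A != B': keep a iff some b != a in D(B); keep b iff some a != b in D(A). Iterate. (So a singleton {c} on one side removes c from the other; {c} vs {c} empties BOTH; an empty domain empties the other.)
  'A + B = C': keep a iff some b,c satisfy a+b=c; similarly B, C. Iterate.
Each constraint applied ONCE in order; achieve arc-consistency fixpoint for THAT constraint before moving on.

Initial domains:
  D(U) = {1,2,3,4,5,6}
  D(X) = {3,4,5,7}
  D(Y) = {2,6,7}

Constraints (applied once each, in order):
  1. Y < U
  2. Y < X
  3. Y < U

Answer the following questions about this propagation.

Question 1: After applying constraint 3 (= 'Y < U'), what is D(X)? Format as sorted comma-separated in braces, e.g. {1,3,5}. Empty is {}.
Answer: {3,4,5,7}

Derivation:
Constraint 1 (Y < U) on D(Y)={2,6,7} D(U)={1,2,3,4,5,6}: Y {2,6,7}->{2}; U {1,2,3,4,5,6}->{3,4,5,6}
Constraint 2 (Y < X) on D(Y)={2} D(X)={3,4,5,7}: no change
Constraint 3 (Y < U) on D(Y)={2} D(U)={3,4,5,6}: no change
So after constraint 3: D(X) = {3,4,5,7}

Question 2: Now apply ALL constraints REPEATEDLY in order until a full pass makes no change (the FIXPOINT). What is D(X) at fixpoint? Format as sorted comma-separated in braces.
Answer: {3,4,5,7}

Derivation:
pass 0 (initial): D(X)={3,4,5,7}
pass 1: U {1,2,3,4,5,6}->{3,4,5,6}; Y {2,6,7}->{2}
pass 2: no change
Fixpoint after 2 passes: D(X) = {3,4,5,7}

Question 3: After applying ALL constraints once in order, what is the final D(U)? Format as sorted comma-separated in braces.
Answer: {3,4,5,6}

Derivation:
Constraint 1 (Y < U) on D(Y)={2,6,7} D(U)={1,2,3,4,5,6}: Y {2,6,7}->{2}; U {1,2,3,4,5,6}->{3,4,5,6}
Constraint 2 (Y < X) on D(Y)={2} D(X)={3,4,5,7}: no change
Constraint 3 (Y < U) on D(Y)={2} D(U)={3,4,5,6}: no change
So after all 3 constraints: D(U) = {3,4,5,6}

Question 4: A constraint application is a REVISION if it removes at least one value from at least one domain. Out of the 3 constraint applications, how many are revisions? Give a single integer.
Answer: 1

Derivation:
Constraint 1 (Y < U) on D(Y)={2,6,7} D(U)={1,2,3,4,5,6}: Y {2,6,7}->{2}; U {1,2,3,4,5,6}->{3,4,5,6} => REVISION
Constraint 2 (Y < X) on D(Y)={2} D(X)={3,4,5,7}: no change => not a revision
Constraint 3 (Y < U) on D(Y)={2} D(U)={3,4,5,6}: no change => not a revision
Total revisions = 1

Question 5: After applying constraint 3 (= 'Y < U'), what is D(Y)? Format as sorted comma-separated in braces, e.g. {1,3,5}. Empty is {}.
Constraint 1 (Y < U) on D(Y)={2,6,7} D(U)={1,2,3,4,5,6}: Y {2,6,7}->{2}; U {1,2,3,4,5,6}->{3,4,5,6}
Constraint 2 (Y < X) on D(Y)={2} D(X)={3,4,5,7}: no change
Constraint 3 (Y < U) on D(Y)={2} D(U)={3,4,5,6}: no change
So after constraint 3: D(Y) = {2}

Answer: {2}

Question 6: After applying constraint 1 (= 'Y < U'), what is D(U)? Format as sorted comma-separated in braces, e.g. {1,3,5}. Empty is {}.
Answer: {3,4,5,6}

Derivation:
Constraint 1 (Y < U) on D(Y)={2,6,7} D(U)={1,2,3,4,5,6}: Y {2,6,7}->{2}; U {1,2,3,4,5,6}->{3,4,5,6}
So after constraint 1: D(U) = {3,4,5,6}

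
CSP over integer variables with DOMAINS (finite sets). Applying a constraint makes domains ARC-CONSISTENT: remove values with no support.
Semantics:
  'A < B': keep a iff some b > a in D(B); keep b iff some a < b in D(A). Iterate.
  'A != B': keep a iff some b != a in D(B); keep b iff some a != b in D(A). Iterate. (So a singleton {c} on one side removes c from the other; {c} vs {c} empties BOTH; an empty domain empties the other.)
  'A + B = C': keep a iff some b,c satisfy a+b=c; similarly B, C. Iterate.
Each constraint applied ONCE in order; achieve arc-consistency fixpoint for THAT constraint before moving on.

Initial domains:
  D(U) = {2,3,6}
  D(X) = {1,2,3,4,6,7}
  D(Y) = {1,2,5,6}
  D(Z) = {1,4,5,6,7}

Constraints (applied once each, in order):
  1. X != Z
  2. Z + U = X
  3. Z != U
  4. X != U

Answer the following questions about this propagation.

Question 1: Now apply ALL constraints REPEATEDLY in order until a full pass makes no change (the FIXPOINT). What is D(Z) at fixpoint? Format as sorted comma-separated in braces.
Answer: {1,4,5}

Derivation:
pass 0 (initial): D(Z)={1,4,5,6,7}
pass 1: X {1,2,3,4,6,7}->{3,4,6,7}; Z {1,4,5,6,7}->{1,4,5}
pass 2: no change
Fixpoint after 2 passes: D(Z) = {1,4,5}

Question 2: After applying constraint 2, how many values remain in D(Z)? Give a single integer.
Constraint 1 (X != Z) on D(X)={1,2,3,4,6,7} D(Z)={1,4,5,6,7}: no change
Constraint 2 (Z + U = X) on D(Z)={1,4,5,6,7} D(U)={2,3,6} D(X)={1,2,3,4,6,7}: Z {1,4,5,6,7}->{1,4,5}; X {1,2,3,4,6,7}->{3,4,6,7}
So after constraint 2: D(Z)={1,4,5}, size = 3

Answer: 3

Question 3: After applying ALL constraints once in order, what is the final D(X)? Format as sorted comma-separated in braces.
Answer: {3,4,6,7}

Derivation:
Constraint 1 (X != Z) on D(X)={1,2,3,4,6,7} D(Z)={1,4,5,6,7}: no change
Constraint 2 (Z + U = X) on D(Z)={1,4,5,6,7} D(U)={2,3,6} D(X)={1,2,3,4,6,7}: Z {1,4,5,6,7}->{1,4,5}; X {1,2,3,4,6,7}->{3,4,6,7}
Constraint 3 (Z != U) on D(Z)={1,4,5} D(U)={2,3,6}: no change
Constraint 4 (X != U) on D(X)={3,4,6,7} D(U)={2,3,6}: no change
So after all 4 constraints: D(X) = {3,4,6,7}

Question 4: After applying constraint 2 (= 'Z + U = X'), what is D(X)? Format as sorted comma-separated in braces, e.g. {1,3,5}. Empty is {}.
Answer: {3,4,6,7}

Derivation:
Constraint 1 (X != Z) on D(X)={1,2,3,4,6,7} D(Z)={1,4,5,6,7}: no change
Constraint 2 (Z + U = X) on D(Z)={1,4,5,6,7} D(U)={2,3,6} D(X)={1,2,3,4,6,7}: Z {1,4,5,6,7}->{1,4,5}; X {1,2,3,4,6,7}->{3,4,6,7}
So after constraint 2: D(X) = {3,4,6,7}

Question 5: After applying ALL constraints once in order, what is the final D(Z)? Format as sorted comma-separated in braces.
Constraint 1 (X != Z) on D(X)={1,2,3,4,6,7} D(Z)={1,4,5,6,7}: no change
Constraint 2 (Z + U = X) on D(Z)={1,4,5,6,7} D(U)={2,3,6} D(X)={1,2,3,4,6,7}: Z {1,4,5,6,7}->{1,4,5}; X {1,2,3,4,6,7}->{3,4,6,7}
Constraint 3 (Z != U) on D(Z)={1,4,5} D(U)={2,3,6}: no change
Constraint 4 (X != U) on D(X)={3,4,6,7} D(U)={2,3,6}: no change
So after all 4 constraints: D(Z) = {1,4,5}

Answer: {1,4,5}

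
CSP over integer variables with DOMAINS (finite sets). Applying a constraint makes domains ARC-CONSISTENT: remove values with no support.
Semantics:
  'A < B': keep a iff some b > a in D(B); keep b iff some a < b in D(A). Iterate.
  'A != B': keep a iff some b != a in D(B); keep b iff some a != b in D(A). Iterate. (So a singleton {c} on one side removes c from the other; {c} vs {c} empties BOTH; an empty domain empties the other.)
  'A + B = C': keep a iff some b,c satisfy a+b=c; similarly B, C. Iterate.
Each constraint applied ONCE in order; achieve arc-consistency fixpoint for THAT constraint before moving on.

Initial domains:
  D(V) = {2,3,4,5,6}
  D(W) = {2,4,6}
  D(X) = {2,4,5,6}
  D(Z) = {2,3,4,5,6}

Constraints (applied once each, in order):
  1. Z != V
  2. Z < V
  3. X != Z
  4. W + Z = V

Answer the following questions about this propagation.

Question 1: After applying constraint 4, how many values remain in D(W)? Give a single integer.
Answer: 2

Derivation:
Constraint 1 (Z != V) on D(Z)={2,3,4,5,6} D(V)={2,3,4,5,6}: no change
Constraint 2 (Z < V) on D(Z)={2,3,4,5,6} D(V)={2,3,4,5,6}: Z {2,3,4,5,6}->{2,3,4,5}; V {2,3,4,5,6}->{3,4,5,6}
Constraint 3 (X != Z) on D(X)={2,4,5,6} D(Z)={2,3,4,5}: no change
Constraint 4 (W + Z = V) on D(W)={2,4,6} D(Z)={2,3,4,5} D(V)={3,4,5,6}: W {2,4,6}->{2,4}; Z {2,3,4,5}->{2,3,4}; V {3,4,5,6}->{4,5,6}
So after constraint 4: D(W)={2,4}, size = 2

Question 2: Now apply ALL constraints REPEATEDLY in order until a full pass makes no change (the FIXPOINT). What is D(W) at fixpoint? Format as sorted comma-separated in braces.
pass 0 (initial): D(W)={2,4,6}
pass 1: V {2,3,4,5,6}->{4,5,6}; W {2,4,6}->{2,4}; Z {2,3,4,5,6}->{2,3,4}
pass 2: no change
Fixpoint after 2 passes: D(W) = {2,4}

Answer: {2,4}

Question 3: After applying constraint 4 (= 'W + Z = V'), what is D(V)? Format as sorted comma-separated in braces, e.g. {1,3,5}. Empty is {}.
Constraint 1 (Z != V) on D(Z)={2,3,4,5,6} D(V)={2,3,4,5,6}: no change
Constraint 2 (Z < V) on D(Z)={2,3,4,5,6} D(V)={2,3,4,5,6}: Z {2,3,4,5,6}->{2,3,4,5}; V {2,3,4,5,6}->{3,4,5,6}
Constraint 3 (X != Z) on D(X)={2,4,5,6} D(Z)={2,3,4,5}: no change
Constraint 4 (W + Z = V) on D(W)={2,4,6} D(Z)={2,3,4,5} D(V)={3,4,5,6}: W {2,4,6}->{2,4}; Z {2,3,4,5}->{2,3,4}; V {3,4,5,6}->{4,5,6}
So after constraint 4: D(V) = {4,5,6}

Answer: {4,5,6}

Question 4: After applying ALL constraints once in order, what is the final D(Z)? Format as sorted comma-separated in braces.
Answer: {2,3,4}

Derivation:
Constraint 1 (Z != V) on D(Z)={2,3,4,5,6} D(V)={2,3,4,5,6}: no change
Constraint 2 (Z < V) on D(Z)={2,3,4,5,6} D(V)={2,3,4,5,6}: Z {2,3,4,5,6}->{2,3,4,5}; V {2,3,4,5,6}->{3,4,5,6}
Constraint 3 (X != Z) on D(X)={2,4,5,6} D(Z)={2,3,4,5}: no change
Constraint 4 (W + Z = V) on D(W)={2,4,6} D(Z)={2,3,4,5} D(V)={3,4,5,6}: W {2,4,6}->{2,4}; Z {2,3,4,5}->{2,3,4}; V {3,4,5,6}->{4,5,6}
So after all 4 constraints: D(Z) = {2,3,4}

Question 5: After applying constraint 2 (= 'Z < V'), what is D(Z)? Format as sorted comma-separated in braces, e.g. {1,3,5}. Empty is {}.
Constraint 1 (Z != V) on D(Z)={2,3,4,5,6} D(V)={2,3,4,5,6}: no change
Constraint 2 (Z < V) on D(Z)={2,3,4,5,6} D(V)={2,3,4,5,6}: Z {2,3,4,5,6}->{2,3,4,5}; V {2,3,4,5,6}->{3,4,5,6}
So after constraint 2: D(Z) = {2,3,4,5}

Answer: {2,3,4,5}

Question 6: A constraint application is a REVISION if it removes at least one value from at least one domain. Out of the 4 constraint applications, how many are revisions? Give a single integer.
Constraint 1 (Z != V) on D(Z)={2,3,4,5,6} D(V)={2,3,4,5,6}: no change => not a revision
Constraint 2 (Z < V) on D(Z)={2,3,4,5,6} D(V)={2,3,4,5,6}: Z {2,3,4,5,6}->{2,3,4,5}; V {2,3,4,5,6}->{3,4,5,6} => REVISION
Constraint 3 (X != Z) on D(X)={2,4,5,6} D(Z)={2,3,4,5}: no change => not a revision
Constraint 4 (W + Z = V) on D(W)={2,4,6} D(Z)={2,3,4,5} D(V)={3,4,5,6}: W {2,4,6}->{2,4}; Z {2,3,4,5}->{2,3,4}; V {3,4,5,6}->{4,5,6} => REVISION
Total revisions = 2

Answer: 2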